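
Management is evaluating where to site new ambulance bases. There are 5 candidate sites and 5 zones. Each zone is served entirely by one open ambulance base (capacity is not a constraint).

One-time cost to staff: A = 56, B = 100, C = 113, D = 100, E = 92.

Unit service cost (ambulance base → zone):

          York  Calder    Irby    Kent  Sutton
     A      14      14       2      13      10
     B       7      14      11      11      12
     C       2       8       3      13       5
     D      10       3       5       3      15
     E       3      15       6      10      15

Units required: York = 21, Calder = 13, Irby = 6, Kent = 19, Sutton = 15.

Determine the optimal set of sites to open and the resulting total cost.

Open C and D; minimum total cost 444.

For any fixed open set, each zone goes to its cheapest open site; total = fixed + service.
{C, D}: York→C 2·21=42, Calder→D 3·13=39, Irby→C 3·6=18, Kent→D 3·19=57, Sutton→C 5·15=75. Service 231; fixed 213; total 444.
{A, C, D}: York→C 2·21=42, Calder→D 3·13=39, Irby→A 2·6=12, Kent→D 3·19=57, Sutton→C 5·15=75. Service 225; fixed 269; total 494.
{C, D, E}: York→C 2·21=42, Calder→D 3·13=39, Irby→C 3·6=18, Kent→D 3·19=57, Sutton→C 5·15=75. Service 231; fixed 305; total 536.
{A, B, C, D, E}: service 225 + fixed 461 = 686
No other subset beats 444.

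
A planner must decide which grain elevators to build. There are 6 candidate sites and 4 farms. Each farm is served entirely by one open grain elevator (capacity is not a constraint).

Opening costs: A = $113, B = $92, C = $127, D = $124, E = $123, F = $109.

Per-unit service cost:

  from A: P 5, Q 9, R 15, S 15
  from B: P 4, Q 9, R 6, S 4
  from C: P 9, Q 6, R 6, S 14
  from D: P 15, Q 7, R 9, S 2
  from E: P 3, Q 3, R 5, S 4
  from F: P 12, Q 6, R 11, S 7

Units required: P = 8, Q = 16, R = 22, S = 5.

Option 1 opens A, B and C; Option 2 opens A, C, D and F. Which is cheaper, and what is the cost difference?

Option 1 is cheaper by 139.

Option 1: {A, B, C}: P→B 4·8=32, Q→C 6·16=96, R→B 6·22=132, S→B 4·5=20. Service 280; fixed 332; total 612.
Option 2: {A, C, D, F}: P→A 5·8=40, Q→C 6·16=96, R→C 6·22=132, S→D 2·5=10. Service 278; fixed 473; total 751.
Difference: |612 − 751| = 139.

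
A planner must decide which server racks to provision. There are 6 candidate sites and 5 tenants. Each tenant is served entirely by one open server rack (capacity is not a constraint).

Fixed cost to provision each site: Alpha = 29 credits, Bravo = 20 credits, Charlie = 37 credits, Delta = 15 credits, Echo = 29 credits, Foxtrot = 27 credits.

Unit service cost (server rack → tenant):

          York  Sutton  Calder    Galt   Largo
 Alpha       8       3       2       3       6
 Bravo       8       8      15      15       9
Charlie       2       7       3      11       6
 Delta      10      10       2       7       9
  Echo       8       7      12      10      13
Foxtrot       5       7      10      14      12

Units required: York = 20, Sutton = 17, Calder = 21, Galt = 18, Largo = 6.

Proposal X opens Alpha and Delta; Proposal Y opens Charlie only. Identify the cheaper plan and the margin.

Proposal X is cheaper by 106.

Proposal X: {Alpha, Delta}: York→Alpha 8·20=160, Sutton→Alpha 3·17=51, Calder→Alpha 2·21=42, Galt→Alpha 3·18=54, Largo→Alpha 6·6=36. Service 343; fixed 44; total 387.
Proposal Y: {Charlie}: York→Charlie 2·20=40, Sutton→Charlie 7·17=119, Calder→Charlie 3·21=63, Galt→Charlie 11·18=198, Largo→Charlie 6·6=36. Service 456; fixed 37; total 493.
Difference: |387 − 493| = 106.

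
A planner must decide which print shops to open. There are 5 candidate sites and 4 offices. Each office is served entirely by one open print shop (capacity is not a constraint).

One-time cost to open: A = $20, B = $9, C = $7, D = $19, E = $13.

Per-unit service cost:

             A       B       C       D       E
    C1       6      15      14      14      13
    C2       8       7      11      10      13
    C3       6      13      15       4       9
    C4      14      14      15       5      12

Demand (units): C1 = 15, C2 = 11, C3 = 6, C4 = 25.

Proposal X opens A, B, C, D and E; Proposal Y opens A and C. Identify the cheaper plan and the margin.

Proposal X: {A, B, C, D, E}: C1→A 6·15=90, C2→B 7·11=77, C3→D 4·6=24, C4→D 5·25=125. Service 316; fixed 68; total 384.
Proposal Y: {A, C}: C1→A 6·15=90, C2→A 8·11=88, C3→A 6·6=36, C4→A 14·25=350. Service 564; fixed 27; total 591.
Difference: |384 − 591| = 207.

Proposal X is cheaper by 207.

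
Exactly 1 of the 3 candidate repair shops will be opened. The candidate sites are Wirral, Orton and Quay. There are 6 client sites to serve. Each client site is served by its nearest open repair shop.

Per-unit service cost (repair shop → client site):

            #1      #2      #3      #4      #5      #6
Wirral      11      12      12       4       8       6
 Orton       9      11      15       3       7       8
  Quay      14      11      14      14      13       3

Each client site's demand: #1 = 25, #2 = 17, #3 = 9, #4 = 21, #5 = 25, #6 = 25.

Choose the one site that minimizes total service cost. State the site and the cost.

With exactly 1 open, each client site uses its cheapest among the chosen.
{Orton}: #1→Orton 9·25=225, #2→Orton 11·17=187, #3→Orton 15·9=135, #4→Orton 3·21=63, #5→Orton 7·25=175, #6→Orton 8·25=200. Service cost 985.
{Wirral}: service cost 1021
{Quay}: service cost 1357
Among all 3 size-1 choices, {Orton} is lowest.

Choose Orton only; total service cost 985.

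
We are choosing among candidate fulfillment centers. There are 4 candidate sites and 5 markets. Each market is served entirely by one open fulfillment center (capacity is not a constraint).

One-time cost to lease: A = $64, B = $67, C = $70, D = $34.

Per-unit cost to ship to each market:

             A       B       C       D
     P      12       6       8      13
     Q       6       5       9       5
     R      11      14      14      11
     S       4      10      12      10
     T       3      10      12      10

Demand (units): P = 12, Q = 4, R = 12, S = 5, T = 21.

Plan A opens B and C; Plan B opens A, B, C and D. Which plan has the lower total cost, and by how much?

Plan A: {B, C}: P→B 6·12=72, Q→B 5·4=20, R→B 14·12=168, S→B 10·5=50, T→B 10·21=210. Service 520; fixed 137; total 657.
Plan B: {A, B, C, D}: P→B 6·12=72, Q→B 5·4=20, R→A 11·12=132, S→A 4·5=20, T→A 3·21=63. Service 307; fixed 235; total 542.
Difference: |657 − 542| = 115.

Plan B is cheaper by 115.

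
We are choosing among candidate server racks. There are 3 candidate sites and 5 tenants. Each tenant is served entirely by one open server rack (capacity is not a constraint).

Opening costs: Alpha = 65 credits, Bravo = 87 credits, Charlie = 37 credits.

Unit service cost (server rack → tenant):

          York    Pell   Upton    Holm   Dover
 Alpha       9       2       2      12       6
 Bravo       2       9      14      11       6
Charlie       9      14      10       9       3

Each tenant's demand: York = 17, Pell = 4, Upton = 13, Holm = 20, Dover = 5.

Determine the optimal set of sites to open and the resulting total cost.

For any fixed open set, each tenant goes to its cheapest open site; total = fixed + service.
{Alpha, Bravo, Charlie}: York→Bravo 2·17=34, Pell→Alpha 2·4=8, Upton→Alpha 2·13=26, Holm→Charlie 9·20=180, Dover→Charlie 3·5=15. Service 263; fixed 189; total 452.
{Alpha, Bravo}: service 318 + fixed 152 = 470
{Alpha, Charlie}: service 382 + fixed 102 = 484
{Charlie}: York→Charlie 9·17=153, Pell→Charlie 14·4=56, Upton→Charlie 10·13=130, Holm→Charlie 9·20=180, Dover→Charlie 3·5=15. Service 534; fixed 37; total 571.
No other subset beats 452.

Open Alpha, Bravo and Charlie; minimum total cost 452.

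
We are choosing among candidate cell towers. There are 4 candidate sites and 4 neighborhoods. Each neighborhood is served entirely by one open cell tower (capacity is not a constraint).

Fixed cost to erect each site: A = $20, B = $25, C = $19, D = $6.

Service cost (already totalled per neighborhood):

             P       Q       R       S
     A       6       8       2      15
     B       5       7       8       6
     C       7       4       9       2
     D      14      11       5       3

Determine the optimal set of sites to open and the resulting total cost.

Open D only; minimum total cost 39.

For any fixed open set, each neighborhood goes to its cheapest open site; total = fixed + service.
{D}: P→D 14, Q→D 11, R→D 5, S→D 3. Service 33; fixed 6; total 39.
{C}: P→C 7, Q→C 4, R→C 9, S→C 2. Service 22; fixed 19; total 41.
{C, D}: P→C 7, Q→C 4, R→D 5, S→C 2. Service 18; fixed 25; total 43.
{A, B, C, D}: service 13 + fixed 70 = 83
(All 15 nonempty subsets were checked; D only is lowest.)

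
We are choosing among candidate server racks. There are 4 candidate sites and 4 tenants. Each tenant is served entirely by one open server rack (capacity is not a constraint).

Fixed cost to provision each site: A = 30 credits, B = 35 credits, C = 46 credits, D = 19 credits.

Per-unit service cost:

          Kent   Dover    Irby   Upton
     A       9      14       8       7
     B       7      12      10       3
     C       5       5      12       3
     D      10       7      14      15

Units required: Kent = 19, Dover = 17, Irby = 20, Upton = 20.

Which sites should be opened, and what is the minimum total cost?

Open A and C; minimum total cost 476.

For any fixed open set, each tenant goes to its cheapest open site; total = fixed + service.
{A, C}: Kent→C 5·19=95, Dover→C 5·17=85, Irby→A 8·20=160, Upton→C 3·20=60. Service 400; fixed 76; total 476.
{A, C, D}: service 400 + fixed 95 = 495
{A, B, C}: Kent→C 5·19=95, Dover→C 5·17=85, Irby→A 8·20=160, Upton→B 3·20=60. Service 400; fixed 111; total 511.
{A, B, C, D}: service 400 + fixed 130 = 530
No other subset beats 476.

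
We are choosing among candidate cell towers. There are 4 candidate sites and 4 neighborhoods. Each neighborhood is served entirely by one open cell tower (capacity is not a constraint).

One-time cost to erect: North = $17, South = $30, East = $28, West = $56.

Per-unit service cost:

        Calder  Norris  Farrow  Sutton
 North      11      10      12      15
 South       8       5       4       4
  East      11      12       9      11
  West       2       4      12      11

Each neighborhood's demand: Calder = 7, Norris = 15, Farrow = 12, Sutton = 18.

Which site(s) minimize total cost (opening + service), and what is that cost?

For any fixed open set, each neighborhood goes to its cheapest open site; total = fixed + service.
{South, West}: Calder→West 2·7=14, Norris→West 4·15=60, Farrow→South 4·12=48, Sutton→South 4·18=72. Service 194; fixed 86; total 280.
{South}: service 251 + fixed 30 = 281
{North, South, West}: service 194 + fixed 103 = 297
{North, South, East, West}: Calder→West 2·7=14, Norris→West 4·15=60, Farrow→South 4·12=48, Sutton→South 4·18=72. Service 194; fixed 131; total 325.
No other subset beats 280.

Open South and West; minimum total cost 280.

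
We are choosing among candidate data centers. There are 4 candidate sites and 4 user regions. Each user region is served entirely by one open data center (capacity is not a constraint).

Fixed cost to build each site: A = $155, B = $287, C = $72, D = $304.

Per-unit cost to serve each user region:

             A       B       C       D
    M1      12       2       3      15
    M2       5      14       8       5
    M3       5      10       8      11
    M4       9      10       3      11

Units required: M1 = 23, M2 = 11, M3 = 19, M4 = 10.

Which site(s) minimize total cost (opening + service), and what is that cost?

For any fixed open set, each user region goes to its cheapest open site; total = fixed + service.
{C}: M1→C 3·23=69, M2→C 8·11=88, M3→C 8·19=152, M4→C 3·10=30. Service 339; fixed 72; total 411.
{A, C}: service 249 + fixed 227 = 476
{A}: M1→A 12·23=276, M2→A 5·11=55, M3→A 5·19=95, M4→A 9·10=90. Service 516; fixed 155; total 671.
{A, B, C, D}: service 226 + fixed 818 = 1044
No other subset beats 411.

Open C only; minimum total cost 411.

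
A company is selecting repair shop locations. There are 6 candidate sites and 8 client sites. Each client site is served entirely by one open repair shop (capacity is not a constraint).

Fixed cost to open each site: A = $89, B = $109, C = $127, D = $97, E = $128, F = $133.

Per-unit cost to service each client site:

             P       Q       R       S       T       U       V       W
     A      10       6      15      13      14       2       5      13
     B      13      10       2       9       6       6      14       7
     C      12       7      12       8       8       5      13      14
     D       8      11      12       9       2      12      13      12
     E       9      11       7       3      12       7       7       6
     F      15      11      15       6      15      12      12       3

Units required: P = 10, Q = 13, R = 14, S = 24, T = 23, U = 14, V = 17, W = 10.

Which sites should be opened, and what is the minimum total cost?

Open A, D and E; minimum total cost 861.

For any fixed open set, each client site goes to its cheapest open site; total = fixed + service.
{A, D, E}: P→D 8·10=80, Q→A 6·13=78, R→E 7·14=98, S→E 3·24=72, T→D 2·23=46, U→A 2·14=28, V→A 5·17=85, W→E 6·10=60. Service 547; fixed 314; total 861.
{A, B, D, E}: service 477 + fixed 423 = 900
{A, B, E}: P→E 9·10=90, Q→A 6·13=78, R→B 2·14=28, S→E 3·24=72, T→B 6·23=138, U→A 2·14=28, V→A 5·17=85, W→E 6·10=60. Service 579; fixed 326; total 905.
{A, B, C, D, E, F}: P→D 8·10=80, Q→A 6·13=78, R→B 2·14=28, S→E 3·24=72, T→D 2·23=46, U→A 2·14=28, V→A 5·17=85, W→F 3·10=30. Service 447; fixed 683; total 1130.
No other subset beats 861.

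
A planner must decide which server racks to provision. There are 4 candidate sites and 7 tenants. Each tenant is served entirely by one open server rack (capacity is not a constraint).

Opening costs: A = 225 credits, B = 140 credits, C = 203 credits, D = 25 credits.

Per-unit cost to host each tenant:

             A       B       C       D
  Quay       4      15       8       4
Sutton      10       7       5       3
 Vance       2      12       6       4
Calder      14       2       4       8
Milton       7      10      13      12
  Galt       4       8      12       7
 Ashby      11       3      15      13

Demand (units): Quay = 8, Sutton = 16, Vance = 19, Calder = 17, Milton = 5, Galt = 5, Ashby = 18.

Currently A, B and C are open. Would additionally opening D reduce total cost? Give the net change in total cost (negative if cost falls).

Current service cost with {A, B, C}: 293.
Adding D: each tenant re-picks its cheapest; new service cost 261, saving 32.
Extra fixed cost: 25. Net change = 25 − 32 = -7.
(Totals: 861 → 854.)

Yes — net change −7 (cost falls by 7).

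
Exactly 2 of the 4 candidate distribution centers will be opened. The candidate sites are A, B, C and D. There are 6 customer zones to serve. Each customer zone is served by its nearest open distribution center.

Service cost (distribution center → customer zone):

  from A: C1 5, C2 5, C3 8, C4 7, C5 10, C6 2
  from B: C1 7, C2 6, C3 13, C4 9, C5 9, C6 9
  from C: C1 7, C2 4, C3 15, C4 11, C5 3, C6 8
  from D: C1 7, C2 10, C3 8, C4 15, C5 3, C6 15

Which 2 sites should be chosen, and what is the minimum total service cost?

With exactly 2 open, each customer zone uses its cheapest among the chosen.
{A, C}: C1→A 5, C2→C 4, C3→A 8, C4→A 7, C5→C 3, C6→A 2. Service cost 29.
{A, D}: service cost 30
{A, B}: service cost 36
Among all 6 size-2 choices, {A, C} is lowest.

Choose A and C; total service cost 29.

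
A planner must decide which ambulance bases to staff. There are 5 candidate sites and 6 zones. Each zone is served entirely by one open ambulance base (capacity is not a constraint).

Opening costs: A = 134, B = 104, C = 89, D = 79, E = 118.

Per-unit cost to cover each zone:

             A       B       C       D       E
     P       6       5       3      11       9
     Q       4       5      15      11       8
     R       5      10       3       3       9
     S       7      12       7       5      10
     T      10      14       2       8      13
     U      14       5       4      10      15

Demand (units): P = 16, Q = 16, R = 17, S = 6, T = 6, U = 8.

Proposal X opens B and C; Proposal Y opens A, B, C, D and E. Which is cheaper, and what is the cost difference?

Proposal X is cheaper by 303.

Proposal X: {B, C}: P→C 3·16=48, Q→B 5·16=80, R→C 3·17=51, S→C 7·6=42, T→C 2·6=12, U→C 4·8=32. Service 265; fixed 193; total 458.
Proposal Y: {A, B, C, D, E}: P→C 3·16=48, Q→A 4·16=64, R→C 3·17=51, S→D 5·6=30, T→C 2·6=12, U→C 4·8=32. Service 237; fixed 524; total 761.
Difference: |458 − 761| = 303.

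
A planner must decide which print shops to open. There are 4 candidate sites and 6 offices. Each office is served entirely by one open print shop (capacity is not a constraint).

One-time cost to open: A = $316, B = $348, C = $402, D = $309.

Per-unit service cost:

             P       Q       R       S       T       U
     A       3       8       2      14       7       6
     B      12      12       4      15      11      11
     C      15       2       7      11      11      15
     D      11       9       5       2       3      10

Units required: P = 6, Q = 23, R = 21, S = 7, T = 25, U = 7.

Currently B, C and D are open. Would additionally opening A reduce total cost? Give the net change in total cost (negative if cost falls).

Current service cost with {B, C, D}: 355.
Adding A: each office re-picks its cheapest; new service cost 237, saving 118.
Extra fixed cost: 316. Net change = 316 − 118 = 198.
(Totals: 1414 → 1612.)

No — net change +198 (cost rises by 198).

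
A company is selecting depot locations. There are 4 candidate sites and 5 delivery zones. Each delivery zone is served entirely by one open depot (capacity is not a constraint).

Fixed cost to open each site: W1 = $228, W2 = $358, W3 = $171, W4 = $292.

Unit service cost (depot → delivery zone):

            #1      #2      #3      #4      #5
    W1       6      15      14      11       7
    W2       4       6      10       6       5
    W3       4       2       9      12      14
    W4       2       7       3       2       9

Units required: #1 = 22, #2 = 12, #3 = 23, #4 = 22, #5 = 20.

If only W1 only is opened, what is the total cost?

Each delivery zone is assigned to its cheapest site among the open ones.
{W1}: #1→W1 6·22=132, #2→W1 15·12=180, #3→W1 14·23=322, #4→W1 11·22=242, #5→W1 7·20=140. Service 1016; fixed 228; total 1244.

Total cost: 1244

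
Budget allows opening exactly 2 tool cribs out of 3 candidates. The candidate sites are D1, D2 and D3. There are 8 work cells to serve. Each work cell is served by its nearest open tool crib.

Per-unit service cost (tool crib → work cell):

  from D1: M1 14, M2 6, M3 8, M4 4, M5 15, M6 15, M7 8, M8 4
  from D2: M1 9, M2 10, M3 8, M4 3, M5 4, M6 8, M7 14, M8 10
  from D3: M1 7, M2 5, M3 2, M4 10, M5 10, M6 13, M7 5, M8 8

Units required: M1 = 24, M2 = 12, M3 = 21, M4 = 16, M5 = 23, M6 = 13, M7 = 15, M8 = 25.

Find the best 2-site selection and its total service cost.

With exactly 2 open, each work cell uses its cheapest among the chosen.
{D2, D3}: M1→D3 7·24=168, M2→D3 5·12=60, M3→D3 2·21=42, M4→D2 3·16=48, M5→D2 4·23=92, M6→D2 8·13=104, M7→D3 5·15=75, M8→D3 8·25=200. Service cost 789.
{D1, D3}: service cost 908
{D1, D2}: service cost 920
Among all 3 size-2 choices, {D2, D3} is lowest.

Choose D2 and D3; total service cost 789.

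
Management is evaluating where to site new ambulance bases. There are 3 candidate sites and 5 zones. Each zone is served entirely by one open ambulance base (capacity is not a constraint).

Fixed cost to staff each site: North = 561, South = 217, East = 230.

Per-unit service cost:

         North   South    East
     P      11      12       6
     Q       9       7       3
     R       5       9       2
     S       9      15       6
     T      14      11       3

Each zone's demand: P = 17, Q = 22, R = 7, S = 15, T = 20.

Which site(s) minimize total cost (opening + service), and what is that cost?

Open East only; minimum total cost 562.

For any fixed open set, each zone goes to its cheapest open site; total = fixed + service.
{East}: P→East 6·17=102, Q→East 3·22=66, R→East 2·7=14, S→East 6·15=90, T→East 3·20=60. Service 332; fixed 230; total 562.
{South, East}: service 332 + fixed 447 = 779
{South}: service 866 + fixed 217 = 1083
{North, South, East}: P→East 6·17=102, Q→East 3·22=66, R→East 2·7=14, S→East 6·15=90, T→East 3·20=60. Service 332; fixed 1008; total 1340.
No other subset beats 562.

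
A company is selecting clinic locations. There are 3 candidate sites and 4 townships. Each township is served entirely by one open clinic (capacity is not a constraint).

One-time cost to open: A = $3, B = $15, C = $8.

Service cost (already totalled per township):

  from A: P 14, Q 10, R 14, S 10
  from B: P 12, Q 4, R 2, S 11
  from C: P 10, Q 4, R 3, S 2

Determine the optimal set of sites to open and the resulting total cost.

Open C only; minimum total cost 27.

For any fixed open set, each township goes to its cheapest open site; total = fixed + service.
{C}: P→C 10, Q→C 4, R→C 3, S→C 2. Service 19; fixed 8; total 27.
{A, C}: service 19 + fixed 11 = 30
{B, C}: P→C 10, Q→B 4, R→B 2, S→C 2. Service 18; fixed 23; total 41.
{A, B, C}: P→C 10, Q→B 4, R→B 2, S→C 2. Service 18; fixed 26; total 44.
No other subset beats 27.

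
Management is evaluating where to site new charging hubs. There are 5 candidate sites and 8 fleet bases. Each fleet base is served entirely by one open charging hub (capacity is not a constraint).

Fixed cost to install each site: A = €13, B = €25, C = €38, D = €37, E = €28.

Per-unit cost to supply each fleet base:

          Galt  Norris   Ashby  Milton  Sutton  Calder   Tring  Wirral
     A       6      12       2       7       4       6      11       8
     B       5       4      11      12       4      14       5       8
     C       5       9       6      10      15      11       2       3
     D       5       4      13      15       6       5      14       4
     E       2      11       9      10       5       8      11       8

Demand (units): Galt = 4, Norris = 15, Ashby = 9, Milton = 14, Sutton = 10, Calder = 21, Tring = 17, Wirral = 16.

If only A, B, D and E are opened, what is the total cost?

Total cost: 581

Each fleet base is assigned to its cheapest site among the open ones.
{A, B, D, E}: Galt→E 2·4=8, Norris→B 4·15=60, Ashby→A 2·9=18, Milton→A 7·14=98, Sutton→A 4·10=40, Calder→D 5·21=105, Tring→B 5·17=85, Wirral→D 4·16=64. Service 478; fixed 103; total 581.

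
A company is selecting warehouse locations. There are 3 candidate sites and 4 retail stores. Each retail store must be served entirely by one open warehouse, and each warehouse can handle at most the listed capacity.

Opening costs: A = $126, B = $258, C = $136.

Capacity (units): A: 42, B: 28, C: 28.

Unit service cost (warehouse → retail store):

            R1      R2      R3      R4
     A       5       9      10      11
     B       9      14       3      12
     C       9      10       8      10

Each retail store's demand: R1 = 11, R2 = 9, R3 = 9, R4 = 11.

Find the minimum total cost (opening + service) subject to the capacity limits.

Minimum total cost: 473

Open {A}: R1→A 5·11=55, R2→A 9·9=81, R3→A 10·9=90, R4→A 11·11=121.
Loads: A carries 40/42. Service 347; fixed 126; total 473.
Next best feasible plan costs 580.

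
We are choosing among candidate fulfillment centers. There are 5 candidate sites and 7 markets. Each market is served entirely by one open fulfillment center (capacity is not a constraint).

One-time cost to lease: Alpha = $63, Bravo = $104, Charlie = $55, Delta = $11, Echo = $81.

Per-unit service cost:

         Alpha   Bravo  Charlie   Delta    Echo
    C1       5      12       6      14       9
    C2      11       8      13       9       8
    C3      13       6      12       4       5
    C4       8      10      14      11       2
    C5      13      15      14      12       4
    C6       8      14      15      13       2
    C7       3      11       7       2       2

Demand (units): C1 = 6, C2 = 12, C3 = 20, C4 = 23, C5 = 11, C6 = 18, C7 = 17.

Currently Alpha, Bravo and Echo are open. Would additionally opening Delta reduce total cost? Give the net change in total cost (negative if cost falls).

Yes — net change −9 (cost falls by 9).

Current service cost with {Alpha, Bravo, Echo}: 386.
Adding Delta: each market re-picks its cheapest; new service cost 366, saving 20.
Extra fixed cost: 11. Net change = 11 − 20 = -9.
(Totals: 634 → 625.)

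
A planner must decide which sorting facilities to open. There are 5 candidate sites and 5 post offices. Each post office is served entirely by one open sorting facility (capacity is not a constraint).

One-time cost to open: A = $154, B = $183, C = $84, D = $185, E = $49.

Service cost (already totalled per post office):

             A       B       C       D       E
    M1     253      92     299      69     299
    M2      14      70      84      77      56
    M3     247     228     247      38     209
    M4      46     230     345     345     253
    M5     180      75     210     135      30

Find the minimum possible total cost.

For any fixed open set, each post office goes to its cheapest open site; total = fixed + service.
{A, D, E}: M1→D 69, M2→A 14, M3→D 38, M4→A 46, M5→E 30. Service 197; fixed 388; total 585.
{A, D}: M1→D 69, M2→A 14, M3→D 38, M4→A 46, M5→D 135. Service 302; fixed 339; total 641.
{A, C, D, E}: service 197 + fixed 472 = 669
{A, B, C, D, E}: service 197 + fixed 655 = 852
No other subset beats 585.

Minimum total cost: 585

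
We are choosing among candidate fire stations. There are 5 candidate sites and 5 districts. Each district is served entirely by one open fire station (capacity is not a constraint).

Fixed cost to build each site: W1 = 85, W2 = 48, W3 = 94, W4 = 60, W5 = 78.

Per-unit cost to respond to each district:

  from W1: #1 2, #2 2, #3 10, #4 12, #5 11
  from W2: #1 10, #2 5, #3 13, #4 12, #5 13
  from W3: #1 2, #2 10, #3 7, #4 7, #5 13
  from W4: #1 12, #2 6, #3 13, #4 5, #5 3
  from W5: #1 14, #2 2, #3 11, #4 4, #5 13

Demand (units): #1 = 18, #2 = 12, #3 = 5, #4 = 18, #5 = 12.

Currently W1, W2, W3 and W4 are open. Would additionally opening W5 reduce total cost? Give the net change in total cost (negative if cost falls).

Current service cost with {W1, W2, W3, W4}: 221.
Adding W5: each district re-picks its cheapest; new service cost 203, saving 18.
Extra fixed cost: 78. Net change = 78 − 18 = 60.
(Totals: 508 → 568.)

No — net change +60 (cost rises by 60).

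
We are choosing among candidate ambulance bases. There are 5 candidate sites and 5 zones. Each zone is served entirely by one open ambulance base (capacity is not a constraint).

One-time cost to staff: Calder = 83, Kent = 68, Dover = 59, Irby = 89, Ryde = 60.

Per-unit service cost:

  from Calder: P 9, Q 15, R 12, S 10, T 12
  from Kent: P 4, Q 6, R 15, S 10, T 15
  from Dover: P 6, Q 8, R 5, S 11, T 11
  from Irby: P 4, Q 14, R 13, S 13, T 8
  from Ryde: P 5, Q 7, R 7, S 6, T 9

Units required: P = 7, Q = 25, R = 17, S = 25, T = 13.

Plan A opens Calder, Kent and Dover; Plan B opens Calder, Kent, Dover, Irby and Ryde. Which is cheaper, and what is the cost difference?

Plan A: {Calder, Kent, Dover}: P→Kent 4·7=28, Q→Kent 6·25=150, R→Dover 5·17=85, S→Calder 10·25=250, T→Dover 11·13=143. Service 656; fixed 210; total 866.
Plan B: {Calder, Kent, Dover, Irby, Ryde}: P→Kent 4·7=28, Q→Kent 6·25=150, R→Dover 5·17=85, S→Ryde 6·25=150, T→Irby 8·13=104. Service 517; fixed 359; total 876.
Difference: |866 − 876| = 10.

Plan A is cheaper by 10.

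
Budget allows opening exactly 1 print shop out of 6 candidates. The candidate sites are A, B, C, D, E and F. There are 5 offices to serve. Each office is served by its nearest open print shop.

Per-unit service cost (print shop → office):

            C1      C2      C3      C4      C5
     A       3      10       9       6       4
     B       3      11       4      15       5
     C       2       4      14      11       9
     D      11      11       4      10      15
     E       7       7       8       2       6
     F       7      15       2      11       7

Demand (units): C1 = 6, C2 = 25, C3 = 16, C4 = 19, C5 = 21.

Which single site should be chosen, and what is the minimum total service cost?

With exactly 1 open, each office uses its cheapest among the chosen.
{E}: C1→E 7·6=42, C2→E 7·25=175, C3→E 8·16=128, C4→E 2·19=38, C5→E 6·21=126. Service cost 509.
{A}: service cost 610
{C}: service cost 734
Among all 6 size-1 choices, {E} is lowest.

Choose E only; total service cost 509.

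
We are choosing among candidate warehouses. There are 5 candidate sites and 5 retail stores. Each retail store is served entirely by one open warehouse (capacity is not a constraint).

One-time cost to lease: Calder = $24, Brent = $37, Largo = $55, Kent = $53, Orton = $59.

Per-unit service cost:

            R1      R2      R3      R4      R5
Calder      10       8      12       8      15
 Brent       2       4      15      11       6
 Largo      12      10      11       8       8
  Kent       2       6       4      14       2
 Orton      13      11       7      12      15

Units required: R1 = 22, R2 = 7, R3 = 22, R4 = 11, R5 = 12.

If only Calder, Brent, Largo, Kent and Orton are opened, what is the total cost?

Each retail store is assigned to its cheapest site among the open ones.
{Calder, Brent, Largo, Kent, Orton}: R1→Brent 2·22=44, R2→Brent 4·7=28, R3→Kent 4·22=88, R4→Calder 8·11=88, R5→Kent 2·12=24. Service 272; fixed 228; total 500.

Total cost: 500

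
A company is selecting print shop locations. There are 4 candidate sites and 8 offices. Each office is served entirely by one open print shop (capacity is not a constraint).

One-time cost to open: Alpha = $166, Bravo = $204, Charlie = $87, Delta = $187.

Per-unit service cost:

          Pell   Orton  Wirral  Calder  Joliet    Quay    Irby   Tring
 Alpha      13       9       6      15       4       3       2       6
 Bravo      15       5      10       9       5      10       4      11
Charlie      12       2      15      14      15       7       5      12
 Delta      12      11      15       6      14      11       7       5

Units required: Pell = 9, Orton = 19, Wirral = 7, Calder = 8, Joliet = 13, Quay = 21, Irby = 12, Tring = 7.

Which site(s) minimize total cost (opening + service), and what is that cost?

Open Alpha and Charlie; minimum total cost 734.

For any fixed open set, each office goes to its cheapest open site; total = fixed + service.
{Alpha, Charlie}: Pell→Charlie 12·9=108, Orton→Charlie 2·19=38, Wirral→Alpha 6·7=42, Calder→Charlie 14·8=112, Joliet→Alpha 4·13=52, Quay→Alpha 3·21=63, Irby→Alpha 2·12=24, Tring→Alpha 6·7=42. Service 481; fixed 253; total 734.
{Alpha}: Pell→Alpha 13·9=117, Orton→Alpha 9·19=171, Wirral→Alpha 6·7=42, Calder→Alpha 15·8=120, Joliet→Alpha 4·13=52, Quay→Alpha 3·21=63, Irby→Alpha 2·12=24, Tring→Alpha 6·7=42. Service 631; fixed 166; total 797.
{Alpha, Charlie, Delta}: Pell→Charlie 12·9=108, Orton→Charlie 2·19=38, Wirral→Alpha 6·7=42, Calder→Delta 6·8=48, Joliet→Alpha 4·13=52, Quay→Alpha 3·21=63, Irby→Alpha 2·12=24, Tring→Delta 5·7=35. Service 410; fixed 440; total 850.
{Alpha, Bravo, Charlie, Delta}: service 410 + fixed 644 = 1054
(All 15 nonempty subsets were checked; Alpha and Charlie is lowest.)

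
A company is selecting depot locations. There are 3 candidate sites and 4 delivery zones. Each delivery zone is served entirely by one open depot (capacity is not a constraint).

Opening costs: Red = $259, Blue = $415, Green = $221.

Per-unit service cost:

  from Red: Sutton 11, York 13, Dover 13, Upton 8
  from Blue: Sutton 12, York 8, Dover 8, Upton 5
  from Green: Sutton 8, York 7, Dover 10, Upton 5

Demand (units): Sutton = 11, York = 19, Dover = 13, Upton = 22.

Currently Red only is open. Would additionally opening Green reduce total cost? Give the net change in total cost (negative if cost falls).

Current service cost with {Red}: 713.
Adding Green: each delivery zone re-picks its cheapest; new service cost 461, saving 252.
Extra fixed cost: 221. Net change = 221 − 252 = -31.
(Totals: 972 → 941.)

Yes — net change −31 (cost falls by 31).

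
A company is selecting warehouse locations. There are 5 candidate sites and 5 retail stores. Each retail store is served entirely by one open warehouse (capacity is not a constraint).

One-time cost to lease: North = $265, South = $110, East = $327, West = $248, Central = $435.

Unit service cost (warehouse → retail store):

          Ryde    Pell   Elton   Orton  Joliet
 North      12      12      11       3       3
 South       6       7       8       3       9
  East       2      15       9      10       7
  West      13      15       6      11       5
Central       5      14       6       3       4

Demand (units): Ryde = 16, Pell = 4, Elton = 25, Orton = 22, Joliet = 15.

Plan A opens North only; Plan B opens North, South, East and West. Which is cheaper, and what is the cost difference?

Plan A: {North}: Ryde→North 12·16=192, Pell→North 12·4=48, Elton→North 11·25=275, Orton→North 3·22=66, Joliet→North 3·15=45. Service 626; fixed 265; total 891.
Plan B: {North, South, East, West}: Ryde→East 2·16=32, Pell→South 7·4=28, Elton→West 6·25=150, Orton→North 3·22=66, Joliet→North 3·15=45. Service 321; fixed 950; total 1271.
Difference: |891 − 1271| = 380.

Plan A is cheaper by 380.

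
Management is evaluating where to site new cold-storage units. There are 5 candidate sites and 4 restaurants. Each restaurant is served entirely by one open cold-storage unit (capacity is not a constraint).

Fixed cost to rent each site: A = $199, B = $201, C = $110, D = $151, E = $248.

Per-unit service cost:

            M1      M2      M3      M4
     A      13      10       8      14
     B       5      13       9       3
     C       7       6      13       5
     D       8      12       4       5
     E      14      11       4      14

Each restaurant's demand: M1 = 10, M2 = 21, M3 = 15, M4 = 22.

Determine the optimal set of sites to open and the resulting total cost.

For any fixed open set, each restaurant goes to its cheapest open site; total = fixed + service.
{C}: M1→C 7·10=70, M2→C 6·21=126, M3→C 13·15=195, M4→C 5·22=110. Service 501; fixed 110; total 611.
{C, D}: service 366 + fixed 261 = 627
{D}: M1→D 8·10=80, M2→D 12·21=252, M3→D 4·15=60, M4→D 5·22=110. Service 502; fixed 151; total 653.
{A, B, C, D, E}: M1→B 5·10=50, M2→C 6·21=126, M3→D 4·15=60, M4→B 3·22=66. Service 302; fixed 909; total 1211.
No other subset beats 611.

Open C only; minimum total cost 611.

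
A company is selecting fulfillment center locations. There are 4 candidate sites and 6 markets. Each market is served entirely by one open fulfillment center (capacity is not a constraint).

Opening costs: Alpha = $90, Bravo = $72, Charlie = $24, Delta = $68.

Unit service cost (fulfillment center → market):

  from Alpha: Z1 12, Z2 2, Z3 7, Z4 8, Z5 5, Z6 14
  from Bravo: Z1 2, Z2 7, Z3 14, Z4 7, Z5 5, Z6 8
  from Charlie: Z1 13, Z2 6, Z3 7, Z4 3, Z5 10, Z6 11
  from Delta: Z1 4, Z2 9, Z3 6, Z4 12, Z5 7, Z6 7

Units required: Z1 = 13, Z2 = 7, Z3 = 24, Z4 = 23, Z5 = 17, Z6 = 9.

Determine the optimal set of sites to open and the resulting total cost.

Open Bravo and Charlie; minimum total cost 558.

For any fixed open set, each market goes to its cheapest open site; total = fixed + service.
{Bravo, Charlie}: Z1→Bravo 2·13=26, Z2→Charlie 6·7=42, Z3→Charlie 7·24=168, Z4→Charlie 3·23=69, Z5→Bravo 5·17=85, Z6→Bravo 8·9=72. Service 462; fixed 96; total 558.
{Charlie, Delta}: service 489 + fixed 92 = 581
{Bravo, Charlie, Delta}: service 429 + fixed 164 = 593
{Alpha, Bravo, Charlie, Delta}: Z1→Bravo 2·13=26, Z2→Alpha 2·7=14, Z3→Delta 6·24=144, Z4→Charlie 3·23=69, Z5→Alpha 5·17=85, Z6→Delta 7·9=63. Service 401; fixed 254; total 655.
No other subset beats 558.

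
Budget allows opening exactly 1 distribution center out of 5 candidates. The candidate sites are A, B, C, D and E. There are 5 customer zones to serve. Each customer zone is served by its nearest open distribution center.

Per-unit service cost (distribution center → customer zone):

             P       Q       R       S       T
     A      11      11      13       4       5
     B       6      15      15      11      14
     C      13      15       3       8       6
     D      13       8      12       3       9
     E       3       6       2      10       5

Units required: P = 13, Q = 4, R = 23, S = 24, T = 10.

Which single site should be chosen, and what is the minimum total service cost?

With exactly 1 open, each customer zone uses its cheapest among the chosen.
{E}: P→E 3·13=39, Q→E 6·4=24, R→E 2·23=46, S→E 10·24=240, T→E 5·10=50. Service cost 399.
{C}: service cost 550
{A}: service cost 632
Among all 5 size-1 choices, {E} is lowest.

Choose E only; total service cost 399.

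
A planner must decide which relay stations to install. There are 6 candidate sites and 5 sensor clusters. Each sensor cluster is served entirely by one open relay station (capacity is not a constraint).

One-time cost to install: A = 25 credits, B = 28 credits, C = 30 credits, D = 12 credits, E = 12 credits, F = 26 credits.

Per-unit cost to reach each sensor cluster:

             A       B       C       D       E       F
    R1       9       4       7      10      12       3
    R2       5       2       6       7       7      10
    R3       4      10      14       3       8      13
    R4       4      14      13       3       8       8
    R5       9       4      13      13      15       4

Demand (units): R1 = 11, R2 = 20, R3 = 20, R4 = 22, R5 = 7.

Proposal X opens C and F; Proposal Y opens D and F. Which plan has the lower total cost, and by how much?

Proposal Y is cheaper by 308.

Proposal X: {C, F}: R1→F 3·11=33, R2→C 6·20=120, R3→F 13·20=260, R4→F 8·22=176, R5→F 4·7=28. Service 617; fixed 56; total 673.
Proposal Y: {D, F}: R1→F 3·11=33, R2→D 7·20=140, R3→D 3·20=60, R4→D 3·22=66, R5→F 4·7=28. Service 327; fixed 38; total 365.
Difference: |673 − 365| = 308.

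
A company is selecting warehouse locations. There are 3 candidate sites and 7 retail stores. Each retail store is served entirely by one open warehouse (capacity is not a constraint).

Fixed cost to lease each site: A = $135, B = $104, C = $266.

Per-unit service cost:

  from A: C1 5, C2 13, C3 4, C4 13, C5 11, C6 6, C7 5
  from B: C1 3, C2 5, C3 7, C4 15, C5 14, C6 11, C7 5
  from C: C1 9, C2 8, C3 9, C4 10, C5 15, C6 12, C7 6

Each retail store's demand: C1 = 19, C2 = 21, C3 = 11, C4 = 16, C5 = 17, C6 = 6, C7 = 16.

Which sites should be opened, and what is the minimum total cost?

For any fixed open set, each retail store goes to its cheapest open site; total = fixed + service.
{A, B}: C1→B 3·19=57, C2→B 5·21=105, C3→A 4·11=44, C4→A 13·16=208, C5→A 11·17=187, C6→A 6·6=36, C7→A 5·16=80. Service 717; fixed 239; total 956.
{B}: C1→B 3·19=57, C2→B 5·21=105, C3→B 7·11=77, C4→B 15·16=240, C5→B 14·17=238, C6→B 11·6=66, C7→B 5·16=80. Service 863; fixed 104; total 967.
{A}: service 923 + fixed 135 = 1058
{A, B, C}: C1→B 3·19=57, C2→B 5·21=105, C3→A 4·11=44, C4→C 10·16=160, C5→A 11·17=187, C6→A 6·6=36, C7→A 5·16=80. Service 669; fixed 505; total 1174.
No other subset beats 956.

Open A and B; minimum total cost 956.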